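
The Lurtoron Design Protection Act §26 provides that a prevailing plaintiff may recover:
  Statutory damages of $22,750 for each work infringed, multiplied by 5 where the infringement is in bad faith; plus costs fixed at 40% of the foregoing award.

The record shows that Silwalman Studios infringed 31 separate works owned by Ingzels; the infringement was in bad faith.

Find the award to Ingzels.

$4,936,750

Statutory damages: 31 × $22,750 = $705,250
Multiplied by 5: 5 × $705,250 = $3,526,250
Costs: 40% of $3,526,250 = $1,410,500
Award plus costs: $3,526,250 + $1,410,500 = $4,936,750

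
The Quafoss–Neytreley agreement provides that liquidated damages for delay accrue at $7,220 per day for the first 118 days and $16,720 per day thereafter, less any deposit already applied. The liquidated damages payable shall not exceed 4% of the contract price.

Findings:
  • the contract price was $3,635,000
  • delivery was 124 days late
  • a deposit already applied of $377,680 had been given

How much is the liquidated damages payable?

First 118 days: 118 × $7,220 = $851,960
Remaining days: (124 − 118) × $16,720 = $100,320
Accrued per-day damages: $851,960 + $100,320 = $952,280
Less deposit already applied: $952,280 − $377,680 = $574,600
Cap: 4% of $3,635,000 = $145,400
Cap at $145,400: $574,600 exceeds the cap → $145,400

$145,400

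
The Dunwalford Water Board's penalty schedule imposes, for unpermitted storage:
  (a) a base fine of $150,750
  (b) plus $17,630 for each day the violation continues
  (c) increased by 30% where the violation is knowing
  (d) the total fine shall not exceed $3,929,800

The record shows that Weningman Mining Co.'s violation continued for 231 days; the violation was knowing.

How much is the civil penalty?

$3,929,800

Per-day component: 231 × $17,630 = $4,072,530
Base plus per-day: $150,750 + $4,072,530 = $4,223,280
Enhancement: 30% of $4,223,280 = $1,266,984
Enhanced fine: $4,223,280 + $1,266,984 = $5,490,264
Cap at $3,929,800: $5,490,264 exceeds the cap → $3,929,800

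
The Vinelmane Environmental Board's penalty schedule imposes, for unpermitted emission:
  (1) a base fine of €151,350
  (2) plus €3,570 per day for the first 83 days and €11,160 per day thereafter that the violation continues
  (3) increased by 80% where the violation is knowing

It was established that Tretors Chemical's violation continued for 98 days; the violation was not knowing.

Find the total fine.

First 83 days: 83 × €3,570 = €296,310
Remaining days: (98 − 83) × €11,160 = €167,400
Per-day component: €296,310 + €167,400 = €463,710
Base plus per-day: €151,350 + €463,710 = €615,060
The violation was not knowing: no 80% increase.

€615,060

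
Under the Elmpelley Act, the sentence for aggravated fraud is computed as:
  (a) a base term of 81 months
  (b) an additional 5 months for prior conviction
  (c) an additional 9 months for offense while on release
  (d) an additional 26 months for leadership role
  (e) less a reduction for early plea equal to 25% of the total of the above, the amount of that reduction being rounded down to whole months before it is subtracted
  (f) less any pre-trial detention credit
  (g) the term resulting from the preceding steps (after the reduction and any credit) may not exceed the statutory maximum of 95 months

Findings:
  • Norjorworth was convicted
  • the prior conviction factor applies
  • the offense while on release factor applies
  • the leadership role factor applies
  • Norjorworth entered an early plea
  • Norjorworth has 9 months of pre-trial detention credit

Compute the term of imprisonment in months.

82 months

Prior conviction enhancement: +5 months
Offense while on release enhancement: +9 months
Leadership role enhancement: +26 months
Adjusted term: 81 months + 5 months + 9 months + 26 months = 121 months
Early plea reduction: 25% of 121 months = 30 months (rounded down)
After reduction: 121 − 30 = 91 months
Less pre-trial detention credit: 91 months − 9 months = 82 months
Cap at 95 months: 82 months is within the cap, no reduction.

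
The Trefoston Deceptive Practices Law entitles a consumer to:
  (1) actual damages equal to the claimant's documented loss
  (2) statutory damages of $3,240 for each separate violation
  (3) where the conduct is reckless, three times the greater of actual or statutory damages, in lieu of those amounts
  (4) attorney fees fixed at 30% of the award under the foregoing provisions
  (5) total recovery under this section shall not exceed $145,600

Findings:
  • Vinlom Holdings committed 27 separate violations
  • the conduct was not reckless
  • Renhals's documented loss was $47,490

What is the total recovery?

Total recovery: $145,600

Statutory damages: 27 × $3,240 = $87,480
Conduct not reckless: the in-lieu enhancement does not apply.
Actual plus statutory damages: $47,490 + $87,480 = $134,970
Attorney fees: 30% of $134,970 = $40,491
Total before cap: $134,970 + $40,491 = $175,461
Cap at $145,600: $175,461 exceeds the cap → $145,600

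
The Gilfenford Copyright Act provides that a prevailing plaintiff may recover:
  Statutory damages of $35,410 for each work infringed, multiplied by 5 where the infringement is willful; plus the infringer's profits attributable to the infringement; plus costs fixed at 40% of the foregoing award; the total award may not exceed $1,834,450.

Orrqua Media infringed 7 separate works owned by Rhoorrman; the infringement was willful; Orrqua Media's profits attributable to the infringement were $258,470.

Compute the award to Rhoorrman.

$1,834,450

Statutory damages: 7 × $35,410 = $247,870
Multiplied by 5: 5 × $247,870 = $1,239,350
Combined award: $1,239,350 + $258,470 = $1,497,820
Costs: 40% of $1,497,820 = $599,128
Award plus costs: $1,497,820 + $599,128 = $2,096,948
Cap at $1,834,450: $2,096,948 exceeds the cap → $1,834,450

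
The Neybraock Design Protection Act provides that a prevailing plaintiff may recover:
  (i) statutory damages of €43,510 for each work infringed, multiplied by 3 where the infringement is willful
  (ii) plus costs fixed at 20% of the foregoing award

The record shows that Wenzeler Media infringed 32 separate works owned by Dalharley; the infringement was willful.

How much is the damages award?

Statutory damages: 32 × €43,510 = €1,392,320
Trebled: 3 × €1,392,320 = €4,176,960
Costs: 20% of €4,176,960 = €835,392
Award plus costs: €4,176,960 + €835,392 = €5,012,352

€5,012,352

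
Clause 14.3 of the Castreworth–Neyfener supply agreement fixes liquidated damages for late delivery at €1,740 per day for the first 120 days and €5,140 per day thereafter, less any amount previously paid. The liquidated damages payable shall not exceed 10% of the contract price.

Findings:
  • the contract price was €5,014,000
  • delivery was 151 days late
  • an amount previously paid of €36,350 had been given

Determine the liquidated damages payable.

First 120 days: 120 × €1,740 = €208,800
Remaining days: (151 − 120) × €5,140 = €159,340
Accrued per-day damages: €208,800 + €159,340 = €368,140
Less amount previously paid: €368,140 − €36,350 = €331,790
Cap: 10% of €5,014,000 = €501,400
Cap at €501,400: €331,790 is within the cap, no reduction.

€331,790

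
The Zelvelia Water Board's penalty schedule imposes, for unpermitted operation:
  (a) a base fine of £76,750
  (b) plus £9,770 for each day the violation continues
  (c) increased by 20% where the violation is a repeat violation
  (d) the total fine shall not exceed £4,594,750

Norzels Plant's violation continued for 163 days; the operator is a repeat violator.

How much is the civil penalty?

Per-day component: 163 × £9,770 = £1,592,510
Base plus per-day: £76,750 + £1,592,510 = £1,669,260
Enhancement: 20% of £1,669,260 = £333,852
Enhanced fine: £1,669,260 + £333,852 = £2,003,112
Cap at £4,594,750: £2,003,112 is within the cap, no reduction.

Civil penalty: £2,003,112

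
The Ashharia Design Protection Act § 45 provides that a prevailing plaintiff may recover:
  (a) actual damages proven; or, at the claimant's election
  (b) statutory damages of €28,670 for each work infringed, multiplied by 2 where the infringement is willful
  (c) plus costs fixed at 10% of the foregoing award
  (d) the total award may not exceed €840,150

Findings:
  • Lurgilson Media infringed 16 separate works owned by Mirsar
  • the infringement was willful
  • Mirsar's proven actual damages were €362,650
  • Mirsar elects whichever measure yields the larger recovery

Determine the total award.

Statutory damages: 16 × €28,670 = €458,720
Doubled: 2 × €458,720 = €917,440
Greater of actual damages (€362,650) or enhanced statutory damages (€917,440): €917,440
Costs: 10% of €917,440 = €91,744
Award plus costs: €917,440 + €91,744 = €1,009,184
Cap at €840,150: €1,009,184 exceeds the cap → €840,150

Award: €840,150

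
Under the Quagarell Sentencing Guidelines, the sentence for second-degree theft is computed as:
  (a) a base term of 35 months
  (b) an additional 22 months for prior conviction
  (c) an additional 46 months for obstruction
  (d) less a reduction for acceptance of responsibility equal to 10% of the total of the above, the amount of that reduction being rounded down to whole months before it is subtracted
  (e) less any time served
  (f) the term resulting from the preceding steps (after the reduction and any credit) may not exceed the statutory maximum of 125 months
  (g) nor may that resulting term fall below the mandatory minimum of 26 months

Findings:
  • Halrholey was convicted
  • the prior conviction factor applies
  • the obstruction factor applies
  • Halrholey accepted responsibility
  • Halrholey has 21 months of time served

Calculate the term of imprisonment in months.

Prior conviction enhancement: +22 months
Obstruction enhancement: +46 months
Adjusted term: 35 months + 22 months + 46 months = 103 months
Acceptance of responsibility reduction: 10% of 103 months = 10 months (rounded down)
After reduction: 103 − 10 = 93 months
Less time served: 93 months − 21 months = 72 months
Cap at 125 months: 72 months is within the cap, no reduction.
Minimum 26 months: 72 months meets the minimum, no increase.

Sentence: 72 months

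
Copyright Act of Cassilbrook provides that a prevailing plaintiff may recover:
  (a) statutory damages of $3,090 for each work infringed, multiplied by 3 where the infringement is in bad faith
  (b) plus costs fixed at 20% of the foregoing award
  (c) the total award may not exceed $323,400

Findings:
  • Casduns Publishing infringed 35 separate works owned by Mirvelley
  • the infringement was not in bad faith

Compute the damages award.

Statutory damages: 35 × $3,090 = $108,150
Infringement not in bad faith: no ×3 enhancement.
Costs: 20% of $108,150 = $21,630
Award plus costs: $108,150 + $21,630 = $129,780
Cap at $323,400: $129,780 is within the cap, no reduction.

$129,780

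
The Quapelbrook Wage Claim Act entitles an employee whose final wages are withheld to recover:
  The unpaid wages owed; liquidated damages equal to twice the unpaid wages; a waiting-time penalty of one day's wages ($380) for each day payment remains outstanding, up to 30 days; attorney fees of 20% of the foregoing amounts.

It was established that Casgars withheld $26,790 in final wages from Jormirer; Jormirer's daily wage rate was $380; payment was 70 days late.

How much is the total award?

$110,124

Doubled: 2 × $26,790 = $53,580
Penalty days: min(70, 30) = 30
Waiting-time penalty: 30 × $380 = $11,400
Subtotal: $26,790 + $53,580 + $11,400 = $91,770
Attorney fees: 20% of $91,770 = $18,354
Total award: $91,770 + $18,354 = $110,124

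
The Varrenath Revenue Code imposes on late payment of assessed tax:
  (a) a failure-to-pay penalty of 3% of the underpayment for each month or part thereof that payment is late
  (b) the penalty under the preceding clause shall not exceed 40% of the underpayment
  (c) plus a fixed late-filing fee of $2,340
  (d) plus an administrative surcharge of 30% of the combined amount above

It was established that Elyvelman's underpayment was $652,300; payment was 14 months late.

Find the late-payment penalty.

$342,238

Accrued rate: 3% × 14 = 42%, capped at 40% → 40%
Failure-to-pay penalty: 40% of $652,300 = $260,920
Penalty before surcharge: $260,920 + $2,340 = $263,260
Administrative surcharge: 30% of $263,260 = $78,978
Total penalty: $263,260 + $78,978 = $342,238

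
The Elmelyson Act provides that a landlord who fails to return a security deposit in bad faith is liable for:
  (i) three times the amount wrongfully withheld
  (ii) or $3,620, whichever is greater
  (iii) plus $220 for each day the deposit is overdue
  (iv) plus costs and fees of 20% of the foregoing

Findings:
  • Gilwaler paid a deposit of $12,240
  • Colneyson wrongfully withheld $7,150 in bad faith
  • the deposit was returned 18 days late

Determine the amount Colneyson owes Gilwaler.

$30,492

Trebled: 3 × $7,150 = $21,450
Minimum $3,620: $21,450 meets the minimum, no increase.
Late-return penalty: 18 × $220 = $3,960
Damages plus late penalty: $21,450 + $3,960 = $25,410
Costs and fees: 20% of $25,410 = $5,082
Total recovery: $25,410 + $5,082 = $30,492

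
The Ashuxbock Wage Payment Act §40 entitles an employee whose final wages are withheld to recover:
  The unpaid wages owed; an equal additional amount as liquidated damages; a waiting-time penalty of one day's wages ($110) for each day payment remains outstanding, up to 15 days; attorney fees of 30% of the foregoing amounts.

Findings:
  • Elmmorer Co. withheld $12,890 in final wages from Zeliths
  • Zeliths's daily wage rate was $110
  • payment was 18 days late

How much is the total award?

Liquidated damages (equal amount): $12,890
Penalty days: min(18, 15) = 15
Waiting-time penalty: 15 × $110 = $1,650
Subtotal: $12,890 + $12,890 + $1,650 = $27,430
Attorney fees: 30% of $27,430 = $8,229
Total award: $27,430 + $8,229 = $35,659

$35,659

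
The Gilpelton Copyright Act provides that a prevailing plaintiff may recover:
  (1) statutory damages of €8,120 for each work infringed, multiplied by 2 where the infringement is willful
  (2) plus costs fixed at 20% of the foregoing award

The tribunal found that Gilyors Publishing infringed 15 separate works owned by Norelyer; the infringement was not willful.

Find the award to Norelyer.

Statutory damages: 15 × €8,120 = €121,800
Infringement not willful: no ×2 enhancement.
Costs: 20% of €121,800 = €24,360
Award plus costs: €121,800 + €24,360 = €146,160

€146,160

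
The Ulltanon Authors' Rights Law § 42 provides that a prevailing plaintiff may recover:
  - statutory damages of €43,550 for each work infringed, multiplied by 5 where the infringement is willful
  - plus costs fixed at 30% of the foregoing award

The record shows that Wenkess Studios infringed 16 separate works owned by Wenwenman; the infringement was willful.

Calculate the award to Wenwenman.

Statutory damages: 16 × €43,550 = €696,800
Multiplied by 5: 5 × €696,800 = €3,484,000
Costs: 30% of €3,484,000 = €1,045,200
Award plus costs: €3,484,000 + €1,045,200 = €4,529,200

€4,529,200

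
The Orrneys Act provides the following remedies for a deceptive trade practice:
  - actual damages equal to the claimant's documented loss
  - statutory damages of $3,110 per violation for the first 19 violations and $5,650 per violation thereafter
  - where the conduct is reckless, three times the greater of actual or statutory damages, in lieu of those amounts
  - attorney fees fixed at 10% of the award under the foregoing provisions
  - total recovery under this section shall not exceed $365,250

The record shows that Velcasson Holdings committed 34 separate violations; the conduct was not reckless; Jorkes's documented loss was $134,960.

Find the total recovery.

First 19 violations: 19 × $3,110 = $59,090
Remaining violations: (34 − 19) × $5,650 = $84,750
Statutory damages: $59,090 + $84,750 = $143,840
Conduct not reckless: the in-lieu enhancement does not apply.
Actual plus statutory damages: $134,960 + $143,840 = $278,800
Attorney fees: 10% of $278,800 = $27,880
Total before cap: $278,800 + $27,880 = $306,680
Cap at $365,250: $306,680 is within the cap, no reduction.

$306,680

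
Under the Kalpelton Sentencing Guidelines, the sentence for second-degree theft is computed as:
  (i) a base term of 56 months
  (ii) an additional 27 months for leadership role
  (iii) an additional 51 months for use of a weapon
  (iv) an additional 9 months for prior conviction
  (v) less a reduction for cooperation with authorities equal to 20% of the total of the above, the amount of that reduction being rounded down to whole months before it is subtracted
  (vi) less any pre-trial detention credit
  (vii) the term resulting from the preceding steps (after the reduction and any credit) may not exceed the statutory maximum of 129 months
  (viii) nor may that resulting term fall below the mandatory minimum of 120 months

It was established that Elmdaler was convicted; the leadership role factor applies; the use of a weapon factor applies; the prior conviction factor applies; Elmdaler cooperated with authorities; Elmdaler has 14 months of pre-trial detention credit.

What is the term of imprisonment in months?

120 months

Leadership role enhancement: +27 months
Use of a weapon enhancement: +51 months
Prior conviction enhancement: +9 months
Adjusted term: 56 months + 27 months + 51 months + 9 months = 143 months
Cooperation with authorities reduction: 20% of 143 months = 28 months (rounded down)
After reduction: 143 − 28 = 115 months
Less pre-trial detention credit: 115 months − 14 months = 101 months
Cap at 129 months: 101 months is within the cap, no reduction.
Minimum 120 months: 101 months is below the minimum → 120 months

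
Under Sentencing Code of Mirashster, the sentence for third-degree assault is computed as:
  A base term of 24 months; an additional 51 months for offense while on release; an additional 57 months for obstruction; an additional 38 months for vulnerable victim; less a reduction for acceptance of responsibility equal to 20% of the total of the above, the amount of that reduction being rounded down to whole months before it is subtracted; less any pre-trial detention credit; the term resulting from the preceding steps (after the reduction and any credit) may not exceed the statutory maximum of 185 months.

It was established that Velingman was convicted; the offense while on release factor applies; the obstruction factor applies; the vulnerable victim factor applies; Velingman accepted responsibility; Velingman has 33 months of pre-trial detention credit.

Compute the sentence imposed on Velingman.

103 months

Offense while on release enhancement: +51 months
Obstruction enhancement: +57 months
Vulnerable victim enhancement: +38 months
Adjusted term: 24 months + 51 months + 57 months + 38 months = 170 months
Acceptance of responsibility reduction: 20% of 170 months = 34 months (rounded down)
After reduction: 170 − 34 = 136 months
Less pre-trial detention credit: 136 months − 33 months = 103 months
Cap at 185 months: 103 months is within the cap, no reduction.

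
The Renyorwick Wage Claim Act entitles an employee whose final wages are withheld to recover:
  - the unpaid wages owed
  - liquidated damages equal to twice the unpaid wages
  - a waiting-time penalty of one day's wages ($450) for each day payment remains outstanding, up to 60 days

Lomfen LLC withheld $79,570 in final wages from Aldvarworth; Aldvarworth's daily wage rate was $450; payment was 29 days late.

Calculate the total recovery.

$251,760

Doubled: 2 × $79,570 = $159,140
Penalty days: min(29, 60) = 29
Waiting-time penalty: 29 × $450 = $13,050
Total award: $79,570 + $159,140 + $13,050 = $251,760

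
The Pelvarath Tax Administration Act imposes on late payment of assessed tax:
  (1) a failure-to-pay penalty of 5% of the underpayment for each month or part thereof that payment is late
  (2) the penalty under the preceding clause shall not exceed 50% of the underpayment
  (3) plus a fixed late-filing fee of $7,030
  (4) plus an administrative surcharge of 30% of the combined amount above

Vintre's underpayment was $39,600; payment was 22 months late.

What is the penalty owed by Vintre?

$34,879

Accrued rate: 5% × 22 = 110%, capped at 50% → 50%
Failure-to-pay penalty: 50% of $39,600 = $19,800
Penalty before surcharge: $19,800 + $7,030 = $26,830
Administrative surcharge: 30% of $26,830 = $8,049
Total penalty: $26,830 + $8,049 = $34,879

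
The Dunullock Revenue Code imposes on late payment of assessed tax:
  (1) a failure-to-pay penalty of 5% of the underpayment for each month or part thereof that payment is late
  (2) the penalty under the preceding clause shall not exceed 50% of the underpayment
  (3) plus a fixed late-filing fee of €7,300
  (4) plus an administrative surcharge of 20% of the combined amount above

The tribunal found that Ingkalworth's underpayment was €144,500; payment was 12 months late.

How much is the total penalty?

€95,460

Accrued rate: 5% × 12 = 60%, capped at 50% → 50%
Failure-to-pay penalty: 50% of €144,500 = €72,250
Penalty before surcharge: €72,250 + €7,300 = €79,550
Administrative surcharge: 20% of €79,550 = €15,910
Total penalty: €79,550 + €15,910 = €95,460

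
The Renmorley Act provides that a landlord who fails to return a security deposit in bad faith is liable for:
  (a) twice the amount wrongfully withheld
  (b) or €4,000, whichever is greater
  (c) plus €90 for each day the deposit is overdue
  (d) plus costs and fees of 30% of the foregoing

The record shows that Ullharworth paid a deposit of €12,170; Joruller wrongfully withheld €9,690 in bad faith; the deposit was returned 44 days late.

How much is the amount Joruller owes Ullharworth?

€30,342

Doubled: 2 × €9,690 = €19,380
Minimum €4,000: €19,380 meets the minimum, no increase.
Late-return penalty: 44 × €90 = €3,960
Damages plus late penalty: €19,380 + €3,960 = €23,340
Costs and fees: 30% of €23,340 = €7,002
Total recovery: €23,340 + €7,002 = €30,342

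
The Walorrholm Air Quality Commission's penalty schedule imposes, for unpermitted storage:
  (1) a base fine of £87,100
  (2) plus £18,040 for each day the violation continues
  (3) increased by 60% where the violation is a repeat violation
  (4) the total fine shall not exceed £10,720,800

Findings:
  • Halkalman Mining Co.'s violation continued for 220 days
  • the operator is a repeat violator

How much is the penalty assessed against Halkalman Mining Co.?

Per-day component: 220 × £18,040 = £3,968,800
Base plus per-day: £87,100 + £3,968,800 = £4,055,900
Enhancement: 60% of £4,055,900 = £2,433,540
Enhanced fine: £4,055,900 + £2,433,540 = £6,489,440
Cap at £10,720,800: £6,489,440 is within the cap, no reduction.

Civil penalty: £6,489,440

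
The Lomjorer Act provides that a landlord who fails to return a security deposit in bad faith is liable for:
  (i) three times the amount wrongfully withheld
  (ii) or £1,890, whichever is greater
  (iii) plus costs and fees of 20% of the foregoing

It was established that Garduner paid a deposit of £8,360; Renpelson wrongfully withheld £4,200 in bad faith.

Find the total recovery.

Trebled: 3 × £4,200 = £12,600
Minimum £1,890: £12,600 meets the minimum, no increase.
Costs and fees: 20% of £12,600 = £2,520
Total recovery: £12,600 + £2,520 = £15,120

£15,120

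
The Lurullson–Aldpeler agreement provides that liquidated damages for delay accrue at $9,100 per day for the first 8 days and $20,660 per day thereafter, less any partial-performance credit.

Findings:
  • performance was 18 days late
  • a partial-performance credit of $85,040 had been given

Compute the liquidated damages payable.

Liquidated damages: $194,360

First 8 days: 8 × $9,100 = $72,800
Remaining days: (18 − 8) × $20,660 = $206,600
Accrued per-day damages: $72,800 + $206,600 = $279,400
Less partial-performance credit: $279,400 − $85,040 = $194,360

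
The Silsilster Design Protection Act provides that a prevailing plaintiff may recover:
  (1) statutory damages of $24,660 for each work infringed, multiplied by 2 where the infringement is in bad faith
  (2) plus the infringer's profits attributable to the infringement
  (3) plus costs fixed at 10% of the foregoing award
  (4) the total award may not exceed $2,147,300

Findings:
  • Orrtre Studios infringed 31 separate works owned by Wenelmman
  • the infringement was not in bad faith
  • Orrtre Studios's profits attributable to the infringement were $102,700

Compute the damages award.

$953,876

Statutory damages: 31 × $24,660 = $764,460
Infringement not in bad faith: no ×2 enhancement.
Combined award: $764,460 + $102,700 = $867,160
Costs: 10% of $867,160 = $86,716
Award plus costs: $867,160 + $86,716 = $953,876
Cap at $2,147,300: $953,876 is within the cap, no reduction.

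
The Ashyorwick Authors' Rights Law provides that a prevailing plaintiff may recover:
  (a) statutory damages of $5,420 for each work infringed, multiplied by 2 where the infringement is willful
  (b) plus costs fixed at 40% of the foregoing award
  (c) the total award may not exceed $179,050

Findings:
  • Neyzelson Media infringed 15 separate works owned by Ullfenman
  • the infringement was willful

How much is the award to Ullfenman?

$179,050

Statutory damages: 15 × $5,420 = $81,300
Doubled: 2 × $81,300 = $162,600
Costs: 40% of $162,600 = $65,040
Award plus costs: $162,600 + $65,040 = $227,640
Cap at $179,050: $227,640 exceeds the cap → $179,050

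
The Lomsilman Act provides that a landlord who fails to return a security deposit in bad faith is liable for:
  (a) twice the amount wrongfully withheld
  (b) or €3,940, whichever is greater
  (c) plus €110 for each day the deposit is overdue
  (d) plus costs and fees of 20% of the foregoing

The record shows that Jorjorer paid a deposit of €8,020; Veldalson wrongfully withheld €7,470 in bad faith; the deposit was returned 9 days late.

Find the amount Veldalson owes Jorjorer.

€19,116

Doubled: 2 × €7,470 = €14,940
Minimum €3,940: €14,940 meets the minimum, no increase.
Late-return penalty: 9 × €110 = €990
Damages plus late penalty: €14,940 + €990 = €15,930
Costs and fees: 20% of €15,930 = €3,186
Total recovery: €15,930 + €3,186 = €19,116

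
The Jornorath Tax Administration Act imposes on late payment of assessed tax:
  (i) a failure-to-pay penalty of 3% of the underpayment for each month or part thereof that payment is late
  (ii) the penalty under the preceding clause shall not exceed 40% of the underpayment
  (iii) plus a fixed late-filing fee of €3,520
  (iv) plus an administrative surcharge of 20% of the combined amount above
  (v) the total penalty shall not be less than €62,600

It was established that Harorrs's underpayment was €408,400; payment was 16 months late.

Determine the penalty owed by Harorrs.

€200,256

Accrued rate: 3% × 16 = 48%, capped at 40% → 40%
Failure-to-pay penalty: 40% of €408,400 = €163,360
Penalty before surcharge: €163,360 + €3,520 = €166,880
Administrative surcharge: 20% of €166,880 = €33,376
Total penalty: €166,880 + €33,376 = €200,256
Minimum €62,600: €200,256 meets the minimum, no increase.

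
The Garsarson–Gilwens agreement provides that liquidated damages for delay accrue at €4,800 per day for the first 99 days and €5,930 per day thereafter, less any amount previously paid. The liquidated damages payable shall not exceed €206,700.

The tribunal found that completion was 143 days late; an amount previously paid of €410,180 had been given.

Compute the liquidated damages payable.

€206,700

First 99 days: 99 × €4,800 = €475,200
Remaining days: (143 − 99) × €5,930 = €260,920
Accrued per-day damages: €475,200 + €260,920 = €736,120
Less amount previously paid: €736,120 − €410,180 = €325,940
Cap at €206,700: €325,940 exceeds the cap → €206,700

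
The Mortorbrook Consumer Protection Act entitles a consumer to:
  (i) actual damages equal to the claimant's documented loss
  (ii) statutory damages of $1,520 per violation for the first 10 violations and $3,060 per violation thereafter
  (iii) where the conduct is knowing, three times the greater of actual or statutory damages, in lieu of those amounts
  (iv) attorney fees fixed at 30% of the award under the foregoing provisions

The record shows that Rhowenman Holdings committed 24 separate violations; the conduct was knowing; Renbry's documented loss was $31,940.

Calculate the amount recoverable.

First 10 violations: 10 × $1,520 = $15,200
Remaining violations: (24 − 10) × $3,060 = $42,840
Statutory damages: $15,200 + $42,840 = $58,040
Greater of actual damages ($31,940) or statutory damages ($58,040): $58,040
Trebled: 3 × $58,040 = $174,120
Attorney fees: 30% of $174,120 = $52,236
Total recovery: $174,120 + $52,236 = $226,356

$226,356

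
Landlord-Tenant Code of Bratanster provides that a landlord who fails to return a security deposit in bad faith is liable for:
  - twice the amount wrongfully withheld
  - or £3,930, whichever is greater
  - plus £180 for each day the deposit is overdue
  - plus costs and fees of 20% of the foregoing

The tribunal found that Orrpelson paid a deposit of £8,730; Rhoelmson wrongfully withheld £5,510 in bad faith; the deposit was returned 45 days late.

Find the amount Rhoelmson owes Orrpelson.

Doubled: 2 × £5,510 = £11,020
Minimum £3,930: £11,020 meets the minimum, no increase.
Late-return penalty: 45 × £180 = £8,100
Damages plus late penalty: £11,020 + £8,100 = £19,120
Costs and fees: 20% of £19,120 = £3,824
Total recovery: £19,120 + £3,824 = £22,944

Recovery: £22,944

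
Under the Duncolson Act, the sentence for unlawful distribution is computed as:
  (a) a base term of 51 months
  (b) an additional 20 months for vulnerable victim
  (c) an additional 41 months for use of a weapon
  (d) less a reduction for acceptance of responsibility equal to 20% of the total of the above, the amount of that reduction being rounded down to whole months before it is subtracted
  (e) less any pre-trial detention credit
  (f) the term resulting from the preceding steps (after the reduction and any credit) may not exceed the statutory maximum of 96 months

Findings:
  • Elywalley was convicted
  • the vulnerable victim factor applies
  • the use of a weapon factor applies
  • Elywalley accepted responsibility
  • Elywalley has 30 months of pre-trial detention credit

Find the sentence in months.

Vulnerable victim enhancement: +20 months
Use of a weapon enhancement: +41 months
Adjusted term: 51 months + 20 months + 41 months = 112 months
Acceptance of responsibility reduction: 20% of 112 months = 22 months (rounded down)
After reduction: 112 − 22 = 90 months
Less pre-trial detention credit: 90 months − 30 months = 60 months
Cap at 96 months: 60 months is within the cap, no reduction.

60 months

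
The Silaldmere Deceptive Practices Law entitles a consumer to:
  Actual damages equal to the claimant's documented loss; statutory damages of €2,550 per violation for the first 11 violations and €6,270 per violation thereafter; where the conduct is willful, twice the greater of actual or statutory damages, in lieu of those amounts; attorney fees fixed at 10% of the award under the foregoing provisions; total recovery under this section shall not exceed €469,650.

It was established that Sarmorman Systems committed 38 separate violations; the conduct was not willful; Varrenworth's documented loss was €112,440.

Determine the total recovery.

Total recovery: €340,758

First 11 violations: 11 × €2,550 = €28,050
Remaining violations: (38 − 11) × €6,270 = €169,290
Statutory damages: €28,050 + €169,290 = €197,340
Conduct not willful: the in-lieu enhancement does not apply.
Actual plus statutory damages: €112,440 + €197,340 = €309,780
Attorney fees: 10% of €309,780 = €30,978
Total before cap: €309,780 + €30,978 = €340,758
Cap at €469,650: €340,758 is within the cap, no reduction.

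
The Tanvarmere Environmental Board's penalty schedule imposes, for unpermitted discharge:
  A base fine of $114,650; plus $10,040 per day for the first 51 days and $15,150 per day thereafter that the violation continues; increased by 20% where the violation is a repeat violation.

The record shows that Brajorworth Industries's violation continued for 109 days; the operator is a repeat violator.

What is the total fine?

First 51 days: 51 × $10,040 = $512,040
Remaining days: (109 − 51) × $15,150 = $878,700
Per-day component: $512,040 + $878,700 = $1,390,740
Base plus per-day: $114,650 + $1,390,740 = $1,505,390
Enhancement: 20% of $1,505,390 = $301,078
Enhanced fine: $1,505,390 + $301,078 = $1,806,468

$1,806,468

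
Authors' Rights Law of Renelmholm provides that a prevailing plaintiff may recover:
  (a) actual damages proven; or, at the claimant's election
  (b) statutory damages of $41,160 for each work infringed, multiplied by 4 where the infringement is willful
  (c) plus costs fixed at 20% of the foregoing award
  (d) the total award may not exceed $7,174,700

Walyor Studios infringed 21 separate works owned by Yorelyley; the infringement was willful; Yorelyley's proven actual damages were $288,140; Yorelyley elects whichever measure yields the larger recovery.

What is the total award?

Statutory damages: 21 × $41,160 = $864,360
Multiplied by 4: 4 × $864,360 = $3,457,440
Greater of actual damages ($288,140) or enhanced statutory damages ($3,457,440): $3,457,440
Costs: 20% of $3,457,440 = $691,488
Award plus costs: $3,457,440 + $691,488 = $4,148,928
Cap at $7,174,700: $4,148,928 is within the cap, no reduction.

Award: $4,148,928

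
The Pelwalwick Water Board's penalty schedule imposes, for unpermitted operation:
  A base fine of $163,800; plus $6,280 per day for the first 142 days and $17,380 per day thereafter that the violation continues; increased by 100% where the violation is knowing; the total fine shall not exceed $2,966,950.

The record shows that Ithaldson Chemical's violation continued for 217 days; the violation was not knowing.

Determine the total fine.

$2,359,060

First 142 days: 142 × $6,280 = $891,760
Remaining days: (217 − 142) × $17,380 = $1,303,500
Per-day component: $891,760 + $1,303,500 = $2,195,260
Base plus per-day: $163,800 + $2,195,260 = $2,359,060
The violation was not knowing: no 100% increase.
Cap at $2,966,950: $2,359,060 is within the cap, no reduction.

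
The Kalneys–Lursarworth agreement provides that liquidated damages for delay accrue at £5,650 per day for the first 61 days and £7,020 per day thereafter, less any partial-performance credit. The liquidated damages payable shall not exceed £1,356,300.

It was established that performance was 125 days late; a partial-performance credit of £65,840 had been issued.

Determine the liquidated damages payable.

First 61 days: 61 × £5,650 = £344,650
Remaining days: (125 − 61) × £7,020 = £449,280
Accrued per-day damages: £344,650 + £449,280 = £793,930
Less partial-performance credit: £793,930 − £65,840 = £728,090
Cap at £1,356,300: £728,090 is within the cap, no reduction.

Liquidated damages: £728,090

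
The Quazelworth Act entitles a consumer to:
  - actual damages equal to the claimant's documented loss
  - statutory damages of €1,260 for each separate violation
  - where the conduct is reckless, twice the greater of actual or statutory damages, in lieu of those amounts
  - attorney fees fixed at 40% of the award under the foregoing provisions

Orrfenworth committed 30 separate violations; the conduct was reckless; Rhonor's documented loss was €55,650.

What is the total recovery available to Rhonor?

Statutory damages: 30 × €1,260 = €37,800
Greater of actual damages (€55,650) or statutory damages (€37,800): €55,650
Doubled: 2 × €55,650 = €111,300
Attorney fees: 40% of €111,300 = €44,520
Total recovery: €111,300 + €44,520 = €155,820

€155,820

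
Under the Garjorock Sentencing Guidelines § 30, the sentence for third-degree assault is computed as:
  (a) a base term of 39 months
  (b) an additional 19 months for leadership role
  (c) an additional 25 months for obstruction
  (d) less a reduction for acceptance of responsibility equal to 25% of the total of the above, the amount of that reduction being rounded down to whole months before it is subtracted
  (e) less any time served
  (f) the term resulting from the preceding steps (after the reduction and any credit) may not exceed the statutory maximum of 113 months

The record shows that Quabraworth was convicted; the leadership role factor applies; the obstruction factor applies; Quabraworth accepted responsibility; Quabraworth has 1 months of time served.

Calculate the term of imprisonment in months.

62 months

Leadership role enhancement: +19 months
Obstruction enhancement: +25 months
Adjusted term: 39 months + 19 months + 25 months = 83 months
Acceptance of responsibility reduction: 25% of 83 months = 20 months (rounded down)
After reduction: 83 − 20 = 63 months
Less time served: 63 months − 1 months = 62 months
Cap at 113 months: 62 months is within the cap, no reduction.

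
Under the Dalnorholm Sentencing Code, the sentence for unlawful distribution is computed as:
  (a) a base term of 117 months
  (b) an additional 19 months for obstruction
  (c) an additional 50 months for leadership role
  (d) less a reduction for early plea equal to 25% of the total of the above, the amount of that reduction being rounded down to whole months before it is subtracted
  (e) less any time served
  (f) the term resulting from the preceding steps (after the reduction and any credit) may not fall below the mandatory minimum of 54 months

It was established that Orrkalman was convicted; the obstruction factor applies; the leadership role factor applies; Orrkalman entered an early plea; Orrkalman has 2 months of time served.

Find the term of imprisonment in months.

138 months

Obstruction enhancement: +19 months
Leadership role enhancement: +50 months
Adjusted term: 117 months + 19 months + 50 months = 186 months
Early plea reduction: 25% of 186 months = 46 months (rounded down)
After reduction: 186 − 46 = 140 months
Less time served: 140 months − 2 months = 138 months
Minimum 54 months: 138 months meets the minimum, no increase.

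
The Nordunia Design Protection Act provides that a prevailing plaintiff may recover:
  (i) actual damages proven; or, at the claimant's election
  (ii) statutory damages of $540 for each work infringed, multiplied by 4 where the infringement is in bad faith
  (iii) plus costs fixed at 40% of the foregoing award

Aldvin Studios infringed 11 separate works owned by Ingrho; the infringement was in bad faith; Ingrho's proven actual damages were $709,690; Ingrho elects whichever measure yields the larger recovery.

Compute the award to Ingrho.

$993,566

Statutory damages: 11 × $540 = $5,940
Multiplied by 4: 4 × $5,940 = $23,760
Greater of actual damages ($709,690) or enhanced statutory damages ($23,760): $709,690
Costs: 40% of $709,690 = $283,876
Award plus costs: $709,690 + $283,876 = $993,566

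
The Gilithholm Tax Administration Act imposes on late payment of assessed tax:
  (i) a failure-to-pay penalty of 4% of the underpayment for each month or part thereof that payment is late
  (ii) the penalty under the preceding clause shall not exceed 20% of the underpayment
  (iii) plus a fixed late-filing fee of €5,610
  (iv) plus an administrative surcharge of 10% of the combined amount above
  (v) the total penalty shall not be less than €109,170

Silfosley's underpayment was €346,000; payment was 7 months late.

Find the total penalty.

Accrued rate: 4% × 7 = 28%, capped at 20% → 20%
Failure-to-pay penalty: 20% of €346,000 = €69,200
Penalty before surcharge: €69,200 + €5,610 = €74,810
Administrative surcharge: 10% of €74,810 = €7,481
Total penalty: €74,810 + €7,481 = €82,291
Minimum €109,170: €82,291 is below the minimum → €109,170

€109,170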